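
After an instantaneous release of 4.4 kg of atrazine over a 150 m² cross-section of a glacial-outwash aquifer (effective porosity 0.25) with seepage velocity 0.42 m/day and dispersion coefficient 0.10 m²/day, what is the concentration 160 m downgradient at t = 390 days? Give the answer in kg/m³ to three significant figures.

For an instantaneous plane source, C(x,t) = M/(n_e·A·√(4πDt)) · exp(−(x−vt)²/(4Dt)), with n_e·A the pore (flow) area.
Plume center vt = 0.42 × 390 = 163.8 m, so the well at 160 m is 3.8 m upgradient of the peak.
√(4πDt) = 22.14 m, giving peak height M/(n_e·A·√(4πDt)) = 4.4/(0.25 × 150 × 22.14) = 0.005300 kg/m³.
(x−vt)²/(4Dt) = (-3.8)²/(4 × 0.10 × 390) = 0.09256; exp(−0.09256) = 0.9116.
C = 0.005300 × 0.9116 = 0.00483 kg/m³.

0.00483 kg/m³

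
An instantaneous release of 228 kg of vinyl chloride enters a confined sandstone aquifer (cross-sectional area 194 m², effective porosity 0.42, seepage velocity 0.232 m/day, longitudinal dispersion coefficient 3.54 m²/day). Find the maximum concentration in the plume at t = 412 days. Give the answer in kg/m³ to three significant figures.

The peak of an instantaneous 1D plume sits at x = vt; there the Gaussian factor is 1 and C_max = M/(n_e·A·√(4πDt)), where n_e·A is the pore area the mass is dissolved in.
√(4πDt) = √(4π × 3.54 × 412) = 135.4 m, so C_max = 228/(0.42 × 194 × 135.4) = 0.0207 kg/m³.

0.0207 kg/m³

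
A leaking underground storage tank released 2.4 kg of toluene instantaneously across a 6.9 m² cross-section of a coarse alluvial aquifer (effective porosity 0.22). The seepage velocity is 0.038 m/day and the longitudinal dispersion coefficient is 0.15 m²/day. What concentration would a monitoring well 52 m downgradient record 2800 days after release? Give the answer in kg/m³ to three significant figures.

0.00374 kg/m³

For an instantaneous plane source, C(x,t) = M/(n_e·A·√(4πDt)) · exp(−(x−vt)²/(4Dt)), with n_e·A the pore (flow) area.
Plume center vt = 0.038 × 2800 = 106.4 m, so the well at 52 m is 54.4 m upgradient of the peak.
√(4πDt) = 72.65 m, giving peak height M/(n_e·A·√(4πDt)) = 2.4/(0.22 × 6.9 × 72.65) = 0.02176 kg/m³.
(x−vt)²/(4Dt) = (-54.4)²/(4 × 0.15 × 2800) = 1.762; exp(−1.762) = 0.1717.
C = 0.02176 × 0.1717 = 0.00374 kg/m³.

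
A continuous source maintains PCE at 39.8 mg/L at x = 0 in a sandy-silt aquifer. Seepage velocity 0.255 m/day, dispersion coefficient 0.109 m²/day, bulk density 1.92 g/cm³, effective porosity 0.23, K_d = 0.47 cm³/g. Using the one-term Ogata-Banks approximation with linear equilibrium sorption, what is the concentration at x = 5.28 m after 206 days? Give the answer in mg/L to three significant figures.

38.3 mg/L

Retardation factor R = 1 + ρ_b·K_d/n = 1 + 1.92 × 0.47/0.23 = 4.923.
Sorption retards both mechanisms: v_R = v/R = 0.05180 m/day, D_R = D/R = 0.02214 m²/day.
v_R·t = 0.05180 × 206 = 10.6708 m; 2√(D_R t) = 4.271 m; argument = (5.28 − 10.6708)/4.271 = -1.262.
C = C₀ × ½·erfc(-1.262) = 39.8 × 0.9628 = 38.3 mg/L.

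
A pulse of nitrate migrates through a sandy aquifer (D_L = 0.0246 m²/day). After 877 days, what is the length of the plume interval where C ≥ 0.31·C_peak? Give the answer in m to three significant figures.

20.1 m

The plume is Gaussian with σ = √(2Dt) = √(2 × 0.0246 × 877) = 6.569 m.
C/C_peak = exp(−Δx²/(2σ²)) = 0.31 ⇒ Δx = σ·√(−2 ln 0.31) = 6.569 × 1.530 = 10.05 m.
Width = 2Δx = 20.1 m.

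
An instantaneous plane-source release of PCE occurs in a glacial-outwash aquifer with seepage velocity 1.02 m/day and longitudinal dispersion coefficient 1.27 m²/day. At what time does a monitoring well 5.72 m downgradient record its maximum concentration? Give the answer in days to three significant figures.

For the 1D instantaneous-source solution, setting ∂C/∂t = 0 at fixed x gives v²t² + 2Dt − x² = 0, so t = (√(D² + v²x²) − D)/v².
√(D² + v²x²) = √(1.27² + 1.02² × 5.72²) = 5.971; v² = 1.0404.
t = (5.971 − 1.27)/1.0404 = 4.52 days (vs. the pure-advection estimate x/v = 5.61 d).

4.52 days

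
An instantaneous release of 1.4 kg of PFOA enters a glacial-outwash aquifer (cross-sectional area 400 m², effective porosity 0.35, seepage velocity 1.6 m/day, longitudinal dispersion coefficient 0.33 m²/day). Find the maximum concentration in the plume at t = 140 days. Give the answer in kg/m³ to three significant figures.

The peak of an instantaneous 1D plume sits at x = vt; there the Gaussian factor is 1 and C_max = M/(n_e·A·√(4πDt)), where n_e·A is the pore area the mass is dissolved in.
√(4πDt) = √(4π × 0.33 × 140) = 24.09 m, so C_max = 1.4/(0.35 × 400 × 24.09) = 0.000415 kg/m³.

0.000415 kg/m³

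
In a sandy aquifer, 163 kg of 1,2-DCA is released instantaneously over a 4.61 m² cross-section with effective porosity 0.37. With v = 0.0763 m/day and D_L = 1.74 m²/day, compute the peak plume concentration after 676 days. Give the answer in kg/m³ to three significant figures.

0.786 kg/m³

The peak of an instantaneous 1D plume sits at x = vt; there the Gaussian factor is 1 and C_max = M/(n_e·A·√(4πDt)), where n_e·A is the pore area the mass is dissolved in.
√(4πDt) = √(4π × 1.74 × 676) = 121.6 m, so C_max = 163/(0.37 × 4.61 × 121.6) = 0.786 kg/m³.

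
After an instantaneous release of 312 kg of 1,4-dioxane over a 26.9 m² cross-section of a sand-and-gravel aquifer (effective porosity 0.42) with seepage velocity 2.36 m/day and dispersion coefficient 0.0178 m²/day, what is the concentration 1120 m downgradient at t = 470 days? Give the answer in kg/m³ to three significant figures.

For an instantaneous plane source, C(x,t) = M/(n_e·A·√(4πDt)) · exp(−(x−vt)²/(4Dt)), with n_e·A the pore (flow) area.
Plume center vt = 2.36 × 470 = 1109.2 m, so the well at 1120 m is 10.8 m downgradient of the peak.
√(4πDt) = 10.25 m, giving peak height M/(n_e·A·√(4πDt)) = 312/(0.42 × 26.9 × 10.25) = 2.694 kg/m³.
(x−vt)²/(4Dt) = (10.8)²/(4 × 0.0178 × 470) = 3.486; exp(−3.486) = 0.03062.
C = 2.694 × 0.03062 = 0.0825 kg/m³.

0.0825 kg/m³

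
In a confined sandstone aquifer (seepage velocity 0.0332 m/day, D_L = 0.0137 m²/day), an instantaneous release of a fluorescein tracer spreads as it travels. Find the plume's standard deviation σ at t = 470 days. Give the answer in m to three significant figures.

Dispersive spreading gives a Gaussian with σ² = 2Dt; advection only shifts the center.
σ = √(2 × 0.0137 × 470) = 3.59 m.

3.59 m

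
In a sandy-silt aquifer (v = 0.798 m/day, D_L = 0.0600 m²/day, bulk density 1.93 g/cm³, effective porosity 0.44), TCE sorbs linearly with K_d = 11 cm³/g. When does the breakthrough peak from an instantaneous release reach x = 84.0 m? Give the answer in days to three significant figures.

Retardation factor R = 1 + ρ_b·K_d/n = 1 + 1.93 × 11/0.44 = 49.25.
Sorption retards both mechanisms: v_R = v/R = 0.01620 m/day, D_R = D/R = 0.001218 m²/day.
Peak time from v_R²t² + 2D_R t − x² = 0: t = (√(D_R² + v_R²x²) − D_R)/v_R².
√(D_R² + v_R²x²) = √(0.001218² + 0.01620² × 84.0²) = 1.361; v_R² = 0.0002624.
t = (1.361 − 0.001218)/0.0002624 = 5180 days.

5180 days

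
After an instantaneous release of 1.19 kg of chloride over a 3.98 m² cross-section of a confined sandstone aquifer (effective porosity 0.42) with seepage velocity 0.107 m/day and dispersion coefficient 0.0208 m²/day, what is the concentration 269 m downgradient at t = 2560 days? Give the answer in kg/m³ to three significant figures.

For an instantaneous plane source, C(x,t) = M/(n_e·A·√(4πDt)) · exp(−(x−vt)²/(4Dt)), with n_e·A the pore (flow) area.
Plume center vt = 0.107 × 2560 = 273.92 m, so the well at 269 m is 4.92 m upgradient of the peak.
√(4πDt) = 25.87 m, giving peak height M/(n_e·A·√(4πDt)) = 1.19/(0.42 × 3.98 × 25.87) = 0.02752 kg/m³.
(x−vt)²/(4Dt) = (-4.92)²/(4 × 0.0208 × 2560) = 0.1136; exp(−0.1136) = 0.8926.
C = 0.02752 × 0.8926 = 0.0246 kg/m³.

0.0246 kg/m³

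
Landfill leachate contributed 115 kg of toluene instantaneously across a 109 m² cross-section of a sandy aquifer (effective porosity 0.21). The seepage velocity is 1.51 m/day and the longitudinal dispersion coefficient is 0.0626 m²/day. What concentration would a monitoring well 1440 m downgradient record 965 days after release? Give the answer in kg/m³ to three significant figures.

For an instantaneous plane source, C(x,t) = M/(n_e·A·√(4πDt)) · exp(−(x−vt)²/(4Dt)), with n_e·A the pore (flow) area.
Plume center vt = 1.51 × 965 = 1457.15 m, so the well at 1440 m is 17.15 m upgradient of the peak.
√(4πDt) = 27.55 m, giving peak height M/(n_e·A·√(4πDt)) = 115/(0.21 × 109 × 27.55) = 0.1824 kg/m³.
(x−vt)²/(4Dt) = (-17.15)²/(4 × 0.0626 × 965) = 1.217; exp(−1.217) = 0.2961.
C = 0.1824 × 0.2961 = 0.0540 kg/m³.

0.0540 kg/m³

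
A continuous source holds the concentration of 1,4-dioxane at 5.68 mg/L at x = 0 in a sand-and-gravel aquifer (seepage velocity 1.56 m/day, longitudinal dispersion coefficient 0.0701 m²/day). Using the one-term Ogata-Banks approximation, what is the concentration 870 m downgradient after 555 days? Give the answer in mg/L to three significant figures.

For a continuous step input, C/C₀ ≈ ½·erfc((x−vt)/(2√(Dt))).
vt = 1.56 × 555 = 865.8 m and 2√(Dt) = 2√(0.0701 × 555) = 12.47 m.
Argument (x−vt)/(2√(Dt)) = (870 − 865.8)/12.47 = 0.3368; ½·erfc(0.3368) = 0.3169.
C = 5.68 × 0.3169 = 1.80 mg/L.

1.80 mg/L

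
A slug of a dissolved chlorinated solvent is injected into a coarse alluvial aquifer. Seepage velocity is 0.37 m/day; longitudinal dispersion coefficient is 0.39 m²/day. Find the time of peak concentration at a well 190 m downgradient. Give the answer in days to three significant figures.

For the 1D instantaneous-source solution, setting ∂C/∂t = 0 at fixed x gives v²t² + 2Dt − x² = 0, so t = (√(D² + v²x²) − D)/v².
√(D² + v²x²) = √(0.39² + 0.37² × 190²) = 70.30; v² = 0.1369.
t = (70.30 − 0.39)/0.1369 = 511 days (vs. the pure-advection estimate x/v = 514 d).

511 days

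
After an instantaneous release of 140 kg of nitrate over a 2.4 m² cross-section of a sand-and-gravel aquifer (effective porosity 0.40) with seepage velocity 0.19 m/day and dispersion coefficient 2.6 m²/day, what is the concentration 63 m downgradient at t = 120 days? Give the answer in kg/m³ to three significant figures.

For an instantaneous plane source, C(x,t) = M/(n_e·A·√(4πDt)) · exp(−(x−vt)²/(4Dt)), with n_e·A the pore (flow) area.
Plume center vt = 0.19 × 120 = 22.8 m, so the well at 63 m is 40.2 m downgradient of the peak.
√(4πDt) = 62.62 m, giving peak height M/(n_e·A·√(4πDt)) = 140/(0.40 × 2.4 × 62.62) = 2.329 kg/m³.
(x−vt)²/(4Dt) = (40.2)²/(4 × 2.6 × 120) = 1.295; exp(−1.295) = 0.2739.
C = 2.329 × 0.2739 = 0.638 kg/m³.

0.638 kg/m³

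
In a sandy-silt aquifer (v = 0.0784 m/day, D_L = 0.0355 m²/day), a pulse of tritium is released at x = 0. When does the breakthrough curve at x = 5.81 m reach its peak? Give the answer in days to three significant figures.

For the 1D instantaneous-source solution, setting ∂C/∂t = 0 at fixed x gives v²t² + 2Dt − x² = 0, so t = (√(D² + v²x²) − D)/v².
√(D² + v²x²) = √(0.0355² + 0.0784² × 5.81²) = 0.4569; v² = 0.00614656.
t = (0.4569 − 0.0355)/0.00614656 = 68.6 days (vs. the pure-advection estimate x/v = 74.1 d).

68.6 days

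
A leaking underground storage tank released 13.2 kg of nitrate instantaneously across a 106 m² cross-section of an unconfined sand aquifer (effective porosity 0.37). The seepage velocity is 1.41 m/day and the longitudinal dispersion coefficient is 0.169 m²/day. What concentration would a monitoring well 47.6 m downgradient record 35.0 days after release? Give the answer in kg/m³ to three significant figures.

For an instantaneous plane source, C(x,t) = M/(n_e·A·√(4πDt)) · exp(−(x−vt)²/(4Dt)), with n_e·A the pore (flow) area.
Plume center vt = 1.41 × 35.0 = 49.35 m, so the well at 47.6 m is 1.75 m upgradient of the peak.
√(4πDt) = 8.621 m, giving peak height M/(n_e·A·√(4πDt)) = 13.2/(0.37 × 106 × 8.621) = 0.03904 kg/m³.
(x−vt)²/(4Dt) = (-1.75)²/(4 × 0.169 × 35.0) = 0.1294; exp(−0.1294) = 0.8786.
C = 0.03904 × 0.8786 = 0.0343 kg/m³.

0.0343 kg/m³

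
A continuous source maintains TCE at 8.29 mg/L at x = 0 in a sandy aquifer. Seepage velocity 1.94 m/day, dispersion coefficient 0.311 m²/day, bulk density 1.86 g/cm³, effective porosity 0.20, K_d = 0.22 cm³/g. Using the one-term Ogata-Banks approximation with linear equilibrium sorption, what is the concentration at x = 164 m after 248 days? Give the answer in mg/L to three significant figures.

1.64 mg/L

Retardation factor R = 1 + ρ_b·K_d/n = 1 + 1.86 × 0.22/0.20 = 3.046.
Sorption retards both mechanisms: v_R = v/R = 0.6369 m/day, D_R = D/R = 0.1021 m²/day.
v_R·t = 0.6369 × 248 = 157.9512 m; 2√(D_R t) = 10.06 m; argument = (164 − 157.9512)/10.06 = 0.6013.
C = C₀ × ½·erfc(0.6013) = 8.29 × 0.1976 = 1.64 mg/L.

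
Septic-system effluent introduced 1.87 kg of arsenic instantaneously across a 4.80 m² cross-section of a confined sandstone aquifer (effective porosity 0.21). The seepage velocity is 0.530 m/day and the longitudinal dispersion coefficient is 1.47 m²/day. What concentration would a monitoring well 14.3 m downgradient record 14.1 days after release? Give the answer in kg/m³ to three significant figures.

0.0655 kg/m³

For an instantaneous plane source, C(x,t) = M/(n_e·A·√(4πDt)) · exp(−(x−vt)²/(4Dt)), with n_e·A the pore (flow) area.
Plume center vt = 0.530 × 14.1 = 7.473 m, so the well at 14.3 m is 6.827 m downgradient of the peak.
√(4πDt) = 16.14 m, giving peak height M/(n_e·A·√(4πDt)) = 1.87/(0.21 × 4.80 × 16.14) = 0.1149 kg/m³.
(x−vt)²/(4Dt) = (6.827)²/(4 × 1.47 × 14.1) = 0.5622; exp(−0.5622) = 0.5700.
C = 0.1149 × 0.5700 = 0.0655 kg/m³.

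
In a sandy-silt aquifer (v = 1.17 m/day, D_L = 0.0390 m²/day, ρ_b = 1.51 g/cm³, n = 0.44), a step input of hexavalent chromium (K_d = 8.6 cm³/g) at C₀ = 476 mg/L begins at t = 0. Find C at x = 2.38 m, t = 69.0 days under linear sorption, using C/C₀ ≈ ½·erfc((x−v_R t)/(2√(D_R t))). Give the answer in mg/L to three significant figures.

351 mg/L

Retardation factor R = 1 + ρ_b·K_d/n = 1 + 1.51 × 8.6/0.44 = 30.51.
Sorption retards both mechanisms: v_R = v/R = 0.03835 m/day, D_R = D/R = 0.001278 m²/day.
v_R·t = 0.03835 × 69.0 = 2.64615 m; 2√(D_R t) = 0.5939 m; argument = (2.38 − 2.64615)/0.5939 = -0.4481.
C = C₀ × ½·erfc(-0.4481) = 476 × 0.7369 = 351 mg/L.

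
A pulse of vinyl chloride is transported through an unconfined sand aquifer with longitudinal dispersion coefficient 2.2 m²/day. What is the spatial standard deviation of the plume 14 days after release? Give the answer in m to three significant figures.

7.85 m

Dispersive spreading gives a Gaussian with σ² = 2Dt; advection only shifts the center.
σ = √(2 × 2.2 × 14) = 7.85 m.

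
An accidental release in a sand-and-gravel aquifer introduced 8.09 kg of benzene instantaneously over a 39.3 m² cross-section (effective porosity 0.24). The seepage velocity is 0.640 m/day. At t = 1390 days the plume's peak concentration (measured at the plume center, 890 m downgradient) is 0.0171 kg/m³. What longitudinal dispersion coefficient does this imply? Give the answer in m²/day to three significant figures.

At the plume center C_max = M/(n_e·A·√(4πDt)), so D = M²/(4πt·(n_e·A·C_max)²).
n_e·A·C_max = 0.24 × 39.3 × 0.0171 = 0.1613 kg/m.
D = 8.09²/(4π × 1390 × 0.1613²) = 0.144 m²/day.

0.144 m²/day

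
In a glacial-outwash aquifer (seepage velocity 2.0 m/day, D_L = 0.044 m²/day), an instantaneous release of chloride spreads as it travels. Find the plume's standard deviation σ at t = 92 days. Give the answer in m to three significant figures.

2.85 m

Dispersive spreading gives a Gaussian with σ² = 2Dt; advection only shifts the center.
σ = √(2 × 0.044 × 92) = 2.85 m.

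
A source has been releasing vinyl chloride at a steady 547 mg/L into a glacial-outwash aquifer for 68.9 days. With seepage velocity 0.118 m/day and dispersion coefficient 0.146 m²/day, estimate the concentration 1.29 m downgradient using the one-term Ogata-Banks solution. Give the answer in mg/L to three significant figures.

For a continuous step input, C/C₀ ≈ ½·erfc((x−vt)/(2√(Dt))).
vt = 0.118 × 68.9 = 8.1302 m and 2√(Dt) = 2√(0.146 × 68.9) = 6.343 m.
Argument (x−vt)/(2√(Dt)) = (1.29 − 8.1302)/6.343 = -1.078; ½·erfc(-1.078) = 0.9363.
C = 547 × 0.9363 = 512 mg/L.

512 mg/L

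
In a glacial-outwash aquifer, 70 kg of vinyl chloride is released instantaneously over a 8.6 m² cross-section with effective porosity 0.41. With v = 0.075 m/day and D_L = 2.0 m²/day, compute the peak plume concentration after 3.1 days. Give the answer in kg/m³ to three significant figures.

2.25 kg/m³

The peak of an instantaneous 1D plume sits at x = vt; there the Gaussian factor is 1 and C_max = M/(n_e·A·√(4πDt)), where n_e·A is the pore area the mass is dissolved in.
√(4πDt) = √(4π × 2.0 × 3.1) = 8.827 m, so C_max = 70/(0.41 × 8.6 × 8.827) = 2.25 kg/m³.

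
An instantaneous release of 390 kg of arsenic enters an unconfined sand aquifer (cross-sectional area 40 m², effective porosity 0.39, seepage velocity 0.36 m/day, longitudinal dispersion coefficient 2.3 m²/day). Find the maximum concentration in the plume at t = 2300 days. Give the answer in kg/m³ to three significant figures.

The peak of an instantaneous 1D plume sits at x = vt; there the Gaussian factor is 1 and C_max = M/(n_e·A·√(4πDt)), where n_e·A is the pore area the mass is dissolved in.
√(4πDt) = √(4π × 2.3 × 2300) = 257.8 m, so C_max = 390/(0.39 × 40 × 257.8) = 0.0970 kg/m³.

0.0970 kg/m³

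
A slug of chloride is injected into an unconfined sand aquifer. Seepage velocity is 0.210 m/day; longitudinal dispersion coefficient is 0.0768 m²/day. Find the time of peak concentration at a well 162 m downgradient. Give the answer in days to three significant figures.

For the 1D instantaneous-source solution, setting ∂C/∂t = 0 at fixed x gives v²t² + 2Dt − x² = 0, so t = (√(D² + v²x²) − D)/v².
√(D² + v²x²) = √(0.0768² + 0.210² × 162²) = 34.02; v² = 0.0441.
t = (34.02 − 0.0768)/0.0441 = 770 days (vs. the pure-advection estimate x/v = 771 d).

770 days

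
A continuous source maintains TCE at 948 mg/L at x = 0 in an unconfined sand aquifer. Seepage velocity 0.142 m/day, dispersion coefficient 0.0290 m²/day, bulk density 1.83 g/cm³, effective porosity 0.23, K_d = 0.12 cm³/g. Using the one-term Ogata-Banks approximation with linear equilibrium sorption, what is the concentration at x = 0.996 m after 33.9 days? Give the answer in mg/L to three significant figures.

880 mg/L

Retardation factor R = 1 + ρ_b·K_d/n = 1 + 1.83 × 0.12/0.23 = 1.955.
Sorption retards both mechanisms: v_R = v/R = 0.07263 m/day, D_R = D/R = 0.01483 m²/day.
v_R·t = 0.07263 × 33.9 = 2.462157 m; 2√(D_R t) = 1.418 m; argument = (0.996 − 2.462157)/1.418 = -1.034.
C = C₀ × ½·erfc(-1.034) = 948 × 0.9282 = 880 mg/L.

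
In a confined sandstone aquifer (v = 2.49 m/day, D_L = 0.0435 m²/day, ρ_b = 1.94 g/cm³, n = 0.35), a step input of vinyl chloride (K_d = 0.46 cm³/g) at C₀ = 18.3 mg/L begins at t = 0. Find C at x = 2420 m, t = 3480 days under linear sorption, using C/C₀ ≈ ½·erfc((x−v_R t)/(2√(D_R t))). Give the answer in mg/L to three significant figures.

Retardation factor R = 1 + ρ_b·K_d/n = 1 + 1.94 × 0.46/0.35 = 3.550.
Sorption retards both mechanisms: v_R = v/R = 0.7014 m/day, D_R = D/R = 0.01225 m²/day.
v_R·t = 0.7014 × 3480 = 2440.872 m; 2√(D_R t) = 13.06 m; argument = (2420 − 2440.872)/13.06 = -1.598.
C = C₀ × ½·erfc(-1.598) = 18.3 × 0.9881 = 18.1 mg/L.

18.1 mg/L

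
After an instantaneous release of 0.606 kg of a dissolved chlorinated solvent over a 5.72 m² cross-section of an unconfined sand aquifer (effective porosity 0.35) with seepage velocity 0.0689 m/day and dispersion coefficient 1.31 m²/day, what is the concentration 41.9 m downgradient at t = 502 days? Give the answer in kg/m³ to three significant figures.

For an instantaneous plane source, C(x,t) = M/(n_e·A·√(4πDt)) · exp(−(x−vt)²/(4Dt)), with n_e·A the pore (flow) area.
Plume center vt = 0.0689 × 502 = 34.5878 m, so the well at 41.9 m is 7.3122 m downgradient of the peak.
√(4πDt) = 90.91 m, giving peak height M/(n_e·A·√(4πDt)) = 0.606/(0.35 × 5.72 × 90.91) = 0.003330 kg/m³.
(x−vt)²/(4Dt) = (7.3122)²/(4 × 1.31 × 502) = 0.02033; exp(−0.02033) = 0.9799.
C = 0.003330 × 0.9799 = 0.00326 kg/m³.

0.00326 kg/m³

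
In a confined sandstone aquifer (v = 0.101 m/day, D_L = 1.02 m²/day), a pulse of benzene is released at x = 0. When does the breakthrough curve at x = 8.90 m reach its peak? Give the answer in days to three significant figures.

33.3 days

For the 1D instantaneous-source solution, setting ∂C/∂t = 0 at fixed x gives v²t² + 2Dt − x² = 0, so t = (√(D² + v²x²) − D)/v².
√(D² + v²x²) = √(1.02² + 0.101² × 8.90²) = 1.360; v² = 0.010201.
t = (1.360 − 1.02)/0.010201 = 33.3 days (vs. the pure-advection estimate x/v = 88.1 d).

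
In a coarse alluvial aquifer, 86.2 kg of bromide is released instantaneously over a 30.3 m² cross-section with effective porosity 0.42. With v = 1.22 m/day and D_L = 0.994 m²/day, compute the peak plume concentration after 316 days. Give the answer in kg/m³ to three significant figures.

0.108 kg/m³

The peak of an instantaneous 1D plume sits at x = vt; there the Gaussian factor is 1 and C_max = M/(n_e·A·√(4πDt)), where n_e·A is the pore area the mass is dissolved in.
√(4πDt) = √(4π × 0.994 × 316) = 62.83 m, so C_max = 86.2/(0.42 × 30.3 × 62.83) = 0.108 kg/m³.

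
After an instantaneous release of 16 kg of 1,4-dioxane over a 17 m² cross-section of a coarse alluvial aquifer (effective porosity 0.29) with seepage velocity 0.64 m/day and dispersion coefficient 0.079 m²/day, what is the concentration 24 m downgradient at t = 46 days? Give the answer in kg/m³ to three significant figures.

0.0627 kg/m³

For an instantaneous plane source, C(x,t) = M/(n_e·A·√(4πDt)) · exp(−(x−vt)²/(4Dt)), with n_e·A the pore (flow) area.
Plume center vt = 0.64 × 46 = 29.44 m, so the well at 24 m is 5.44 m upgradient of the peak.
√(4πDt) = 6.758 m, giving peak height M/(n_e·A·√(4πDt)) = 16/(0.29 × 17 × 6.758) = 0.4802 kg/m³.
(x−vt)²/(4Dt) = (-5.44)²/(4 × 0.079 × 46) = 2.036; exp(−2.036) = 0.1305.
C = 0.4802 × 0.1305 = 0.0627 kg/m³.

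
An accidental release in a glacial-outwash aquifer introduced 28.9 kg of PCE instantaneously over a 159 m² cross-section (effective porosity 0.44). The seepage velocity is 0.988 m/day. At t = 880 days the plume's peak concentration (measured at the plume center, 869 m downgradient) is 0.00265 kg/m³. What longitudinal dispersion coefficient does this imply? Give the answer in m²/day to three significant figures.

2.20 m²/day

At the plume center C_max = M/(n_e·A·√(4πDt)), so D = M²/(4πt·(n_e·A·C_max)²).
n_e·A·C_max = 0.44 × 159 × 0.00265 = 0.1854 kg/m.
D = 28.9²/(4π × 880 × 0.1854²) = 2.20 m²/day.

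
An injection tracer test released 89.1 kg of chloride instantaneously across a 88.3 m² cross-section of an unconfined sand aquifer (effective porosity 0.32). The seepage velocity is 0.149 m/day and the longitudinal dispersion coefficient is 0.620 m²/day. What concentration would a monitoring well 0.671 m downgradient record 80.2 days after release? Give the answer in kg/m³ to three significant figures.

0.0665 kg/m³

For an instantaneous plane source, C(x,t) = M/(n_e·A·√(4πDt)) · exp(−(x−vt)²/(4Dt)), with n_e·A the pore (flow) area.
Plume center vt = 0.149 × 80.2 = 11.9498 m, so the well at 0.671 m is 11.2788 m upgradient of the peak.
√(4πDt) = 25.00 m, giving peak height M/(n_e·A·√(4πDt)) = 89.1/(0.32 × 88.3 × 25.00) = 0.1261 kg/m³.
(x−vt)²/(4Dt) = (-11.2788)²/(4 × 0.620 × 80.2) = 0.6396; exp(−0.6396) = 0.5275.
C = 0.1261 × 0.5275 = 0.0665 kg/m³.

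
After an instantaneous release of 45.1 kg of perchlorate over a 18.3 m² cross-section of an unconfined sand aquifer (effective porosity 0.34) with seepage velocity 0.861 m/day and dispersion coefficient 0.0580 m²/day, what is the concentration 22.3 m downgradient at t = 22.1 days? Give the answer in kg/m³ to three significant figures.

0.224 kg/m³

For an instantaneous plane source, C(x,t) = M/(n_e·A·√(4πDt)) · exp(−(x−vt)²/(4Dt)), with n_e·A the pore (flow) area.
Plume center vt = 0.861 × 22.1 = 19.0281 m, so the well at 22.3 m is 3.2719 m downgradient of the peak.
√(4πDt) = 4.013 m, giving peak height M/(n_e·A·√(4πDt)) = 45.1/(0.34 × 18.3 × 4.013) = 1.806 kg/m³.
(x−vt)²/(4Dt) = (3.2719)²/(4 × 0.0580 × 22.1) = 2.088; exp(−2.088) = 0.1239.
C = 1.806 × 0.1239 = 0.224 kg/m³.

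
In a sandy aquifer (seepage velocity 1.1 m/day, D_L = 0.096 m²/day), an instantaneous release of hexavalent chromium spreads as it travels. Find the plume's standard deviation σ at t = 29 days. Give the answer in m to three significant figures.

2.36 m

Dispersive spreading gives a Gaussian with σ² = 2Dt; advection only shifts the center.
σ = √(2 × 0.096 × 29) = 2.36 m.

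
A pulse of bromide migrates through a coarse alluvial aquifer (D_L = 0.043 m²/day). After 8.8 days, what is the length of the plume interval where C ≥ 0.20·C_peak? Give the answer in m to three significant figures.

3.12 m

The plume is Gaussian with σ = √(2Dt) = √(2 × 0.043 × 8.8) = 0.8699 m.
C/C_peak = exp(−Δx²/(2σ²)) = 0.20 ⇒ Δx = σ·√(−2 ln 0.20) = 0.8699 × 1.794 = 1.561 m.
Width = 2Δx = 3.12 m.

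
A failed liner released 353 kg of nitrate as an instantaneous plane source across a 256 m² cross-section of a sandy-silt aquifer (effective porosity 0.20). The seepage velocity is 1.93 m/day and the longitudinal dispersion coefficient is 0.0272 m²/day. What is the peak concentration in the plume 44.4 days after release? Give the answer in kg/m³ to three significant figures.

1.77 kg/m³

The peak of an instantaneous 1D plume sits at x = vt; there the Gaussian factor is 1 and C_max = M/(n_e·A·√(4πDt)), where n_e·A is the pore area the mass is dissolved in.
√(4πDt) = √(4π × 0.0272 × 44.4) = 3.896 m, so C_max = 353/(0.20 × 256 × 3.896) = 1.77 kg/m³.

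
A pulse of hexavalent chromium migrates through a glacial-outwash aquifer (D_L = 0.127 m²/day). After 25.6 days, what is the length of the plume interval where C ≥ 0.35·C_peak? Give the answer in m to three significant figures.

7.39 m

The plume is Gaussian with σ = √(2Dt) = √(2 × 0.127 × 25.6) = 2.550 m.
C/C_peak = exp(−Δx²/(2σ²)) = 0.35 ⇒ Δx = σ·√(−2 ln 0.35) = 2.550 × 1.449 = 3.695 m.
Width = 2Δx = 7.39 m.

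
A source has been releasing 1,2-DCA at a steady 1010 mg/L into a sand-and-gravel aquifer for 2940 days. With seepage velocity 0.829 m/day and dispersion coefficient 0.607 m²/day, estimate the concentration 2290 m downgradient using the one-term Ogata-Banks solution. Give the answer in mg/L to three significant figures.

1000 mg/L

For a continuous step input, C/C₀ ≈ ½·erfc((x−vt)/(2√(Dt))).
vt = 0.829 × 2940 = 2437.26 m and 2√(Dt) = 2√(0.607 × 2940) = 84.49 m.
Argument (x−vt)/(2√(Dt)) = (2290 − 2437.26)/84.49 = -1.743; ½·erfc(-1.743) = 0.9931.
C = 1010 × 0.9931 = 1000 mg/L.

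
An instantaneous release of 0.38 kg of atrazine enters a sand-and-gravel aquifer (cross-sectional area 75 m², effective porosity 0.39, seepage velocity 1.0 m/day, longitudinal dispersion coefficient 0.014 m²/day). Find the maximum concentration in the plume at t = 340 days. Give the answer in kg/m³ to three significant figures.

0.00168 kg/m³

The peak of an instantaneous 1D plume sits at x = vt; there the Gaussian factor is 1 and C_max = M/(n_e·A·√(4πDt)), where n_e·A is the pore area the mass is dissolved in.
√(4πDt) = √(4π × 0.014 × 340) = 7.734 m, so C_max = 0.38/(0.39 × 75 × 7.734) = 0.00168 kg/m³.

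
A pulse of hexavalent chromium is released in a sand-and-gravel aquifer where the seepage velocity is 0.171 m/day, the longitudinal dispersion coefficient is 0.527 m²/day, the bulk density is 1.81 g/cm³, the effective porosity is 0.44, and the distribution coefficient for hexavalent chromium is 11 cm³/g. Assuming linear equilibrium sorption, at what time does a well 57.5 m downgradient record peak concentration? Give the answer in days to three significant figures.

14700 days

Retardation factor R = 1 + ρ_b·K_d/n = 1 + 1.81 × 11/0.44 = 46.25.
Sorption retards both mechanisms: v_R = v/R = 0.003697 m/day, D_R = D/R = 0.01139 m²/day.
Peak time from v_R²t² + 2D_R t − x² = 0: t = (√(D_R² + v_R²x²) − D_R)/v_R².
√(D_R² + v_R²x²) = √(0.01139² + 0.003697² × 57.5²) = 0.2129; v_R² = 1.367e-05.
t = (0.2129 − 0.01139)/1.367e-05 = 14700 days.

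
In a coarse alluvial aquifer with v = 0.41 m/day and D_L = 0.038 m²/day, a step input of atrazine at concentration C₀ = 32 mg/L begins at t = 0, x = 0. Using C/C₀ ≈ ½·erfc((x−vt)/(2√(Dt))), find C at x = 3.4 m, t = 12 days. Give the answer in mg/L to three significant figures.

For a continuous step input, C/C₀ ≈ ½·erfc((x−vt)/(2√(Dt))).
vt = 0.41 × 12 = 4.92 m and 2√(Dt) = 2√(0.038 × 12) = 1.351 m.
Argument (x−vt)/(2√(Dt)) = (3.4 − 4.92)/1.351 = -1.125; ½·erfc(-1.125) = 0.9442.
C = 32 × 0.9442 = 30.2 mg/L.

30.2 mg/L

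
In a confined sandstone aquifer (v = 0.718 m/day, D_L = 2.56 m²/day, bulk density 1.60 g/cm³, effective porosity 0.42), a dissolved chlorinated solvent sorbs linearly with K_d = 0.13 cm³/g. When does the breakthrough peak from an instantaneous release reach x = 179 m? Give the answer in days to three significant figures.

365 days

Retardation factor R = 1 + ρ_b·K_d/n = 1 + 1.60 × 0.13/0.42 = 1.495.
Sorption retards both mechanisms: v_R = v/R = 0.4803 m/day, D_R = D/R = 1.712 m²/day.
Peak time from v_R²t² + 2D_R t − x² = 0: t = (√(D_R² + v_R²x²) − D_R)/v_R².
√(D_R² + v_R²x²) = √(1.712² + 0.4803² × 179²) = 85.99; v_R² = 0.2307.
t = (85.99 − 1.712)/0.2307 = 365 days.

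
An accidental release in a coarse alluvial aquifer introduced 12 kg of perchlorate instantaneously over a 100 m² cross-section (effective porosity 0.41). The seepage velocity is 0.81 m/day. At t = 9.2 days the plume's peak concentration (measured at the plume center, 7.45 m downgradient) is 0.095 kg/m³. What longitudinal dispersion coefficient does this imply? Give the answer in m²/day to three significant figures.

0.0821 m²/day

At the plume center C_max = M/(n_e·A·√(4πDt)), so D = M²/(4πt·(n_e·A·C_max)²).
n_e·A·C_max = 0.41 × 100 × 0.095 = 3.895 kg/m.
D = 12²/(4π × 9.2 × 3.895²) = 0.0821 m²/day.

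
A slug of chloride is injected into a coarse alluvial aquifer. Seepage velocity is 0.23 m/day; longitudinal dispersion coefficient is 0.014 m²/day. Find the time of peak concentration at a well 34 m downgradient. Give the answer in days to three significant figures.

148 days

For the 1D instantaneous-source solution, setting ∂C/∂t = 0 at fixed x gives v²t² + 2Dt − x² = 0, so t = (√(D² + v²x²) − D)/v².
√(D² + v²x²) = √(0.014² + 0.23² × 34²) = 7.820; v² = 0.0529.
t = (7.820 − 0.014)/0.0529 = 148 days (vs. the pure-advection estimate x/v = 148 d).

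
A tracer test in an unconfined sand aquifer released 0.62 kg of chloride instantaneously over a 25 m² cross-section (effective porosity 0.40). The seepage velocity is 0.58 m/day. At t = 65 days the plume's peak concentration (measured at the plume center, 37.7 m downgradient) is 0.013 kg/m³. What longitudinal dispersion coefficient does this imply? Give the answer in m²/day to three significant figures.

At the plume center C_max = M/(n_e·A·√(4πDt)), so D = M²/(4πt·(n_e·A·C_max)²).
n_e·A·C_max = 0.40 × 25 × 0.013 = 0.1300 kg/m.
D = 0.62²/(4π × 65 × 0.1300²) = 0.0278 m²/day.

0.0278 m²/day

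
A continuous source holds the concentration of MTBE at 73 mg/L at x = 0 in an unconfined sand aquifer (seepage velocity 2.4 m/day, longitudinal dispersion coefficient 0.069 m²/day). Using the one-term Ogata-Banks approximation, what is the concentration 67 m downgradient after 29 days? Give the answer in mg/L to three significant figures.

65.9 mg/L

For a continuous step input, C/C₀ ≈ ½·erfc((x−vt)/(2√(Dt))).
vt = 2.4 × 29 = 69.6 m and 2√(Dt) = 2√(0.069 × 29) = 2.829 m.
Argument (x−vt)/(2√(Dt)) = (67 − 69.6)/2.829 = -0.9191; ½·erfc(-0.9191) = 0.9032.
C = 73 × 0.9032 = 65.9 mg/L.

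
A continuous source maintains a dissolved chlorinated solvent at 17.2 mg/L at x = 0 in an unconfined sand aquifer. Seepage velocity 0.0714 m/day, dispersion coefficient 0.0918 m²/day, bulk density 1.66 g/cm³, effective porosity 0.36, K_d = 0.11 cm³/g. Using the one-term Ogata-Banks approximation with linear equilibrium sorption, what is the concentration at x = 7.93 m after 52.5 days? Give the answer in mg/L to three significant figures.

Retardation factor R = 1 + ρ_b·K_d/n = 1 + 1.66 × 0.11/0.36 = 1.507.
Sorption retards both mechanisms: v_R = v/R = 0.04738 m/day, D_R = D/R = 0.06092 m²/day.
v_R·t = 0.04738 × 52.5 = 2.48745 m; 2√(D_R t) = 3.577 m; argument = (7.93 − 2.48745)/3.577 = 1.522.
C = C₀ × ½·erfc(1.522) = 17.2 × 0.01568 = 0.270 mg/L.

0.270 mg/L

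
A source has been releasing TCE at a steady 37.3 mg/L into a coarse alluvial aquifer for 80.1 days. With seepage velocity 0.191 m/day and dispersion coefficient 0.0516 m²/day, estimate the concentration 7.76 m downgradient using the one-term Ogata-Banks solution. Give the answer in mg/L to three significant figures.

For a continuous step input, C/C₀ ≈ ½·erfc((x−vt)/(2√(Dt))).
vt = 0.191 × 80.1 = 15.2991 m and 2√(Dt) = 2√(0.0516 × 80.1) = 4.066 m.
Argument (x−vt)/(2√(Dt)) = (7.76 − 15.2991)/4.066 = -1.854; ½·erfc(-1.854) = 0.9956.
C = 37.3 × 0.9956 = 37.1 mg/L.

37.1 mg/L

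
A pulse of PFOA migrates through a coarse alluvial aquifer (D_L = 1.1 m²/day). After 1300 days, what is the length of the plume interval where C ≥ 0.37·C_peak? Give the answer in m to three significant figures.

The plume is Gaussian with σ = √(2Dt) = √(2 × 1.1 × 1300) = 53.48 m.
C/C_peak = exp(−Δx²/(2σ²)) = 0.37 ⇒ Δx = σ·√(−2 ln 0.37) = 53.48 × 1.410 = 75.41 m.
Width = 2Δx = 151 m.

151 m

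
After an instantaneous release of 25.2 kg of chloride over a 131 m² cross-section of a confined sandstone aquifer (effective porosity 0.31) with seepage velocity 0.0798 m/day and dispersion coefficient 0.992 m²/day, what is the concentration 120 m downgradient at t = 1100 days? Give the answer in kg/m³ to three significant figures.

0.00418 kg/m³

For an instantaneous plane source, C(x,t) = M/(n_e·A·√(4πDt)) · exp(−(x−vt)²/(4Dt)), with n_e·A the pore (flow) area.
Plume center vt = 0.0798 × 1100 = 87.78 m, so the well at 120 m is 32.22 m downgradient of the peak.
√(4πDt) = 117.1 m, giving peak height M/(n_e·A·√(4πDt)) = 25.2/(0.31 × 131 × 117.1) = 0.005299 kg/m³.
(x−vt)²/(4Dt) = (32.22)²/(4 × 0.992 × 1100) = 0.2378; exp(−0.2378) = 0.7884.
C = 0.005299 × 0.7884 = 0.00418 kg/m³.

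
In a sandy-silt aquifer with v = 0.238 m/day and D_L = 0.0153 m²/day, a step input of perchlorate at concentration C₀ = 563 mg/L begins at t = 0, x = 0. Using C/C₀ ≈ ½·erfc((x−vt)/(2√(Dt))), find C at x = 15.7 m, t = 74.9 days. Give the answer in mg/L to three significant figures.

For a continuous step input, C/C₀ ≈ ½·erfc((x−vt)/(2√(Dt))).
vt = 0.238 × 74.9 = 17.8262 m and 2√(Dt) = 2√(0.0153 × 74.9) = 2.141 m.
Argument (x−vt)/(2√(Dt)) = (15.7 − 17.8262)/2.141 = -0.9931; ½·erfc(-0.9931) = 0.9199.
C = 563 × 0.9199 = 518 mg/L.

518 mg/L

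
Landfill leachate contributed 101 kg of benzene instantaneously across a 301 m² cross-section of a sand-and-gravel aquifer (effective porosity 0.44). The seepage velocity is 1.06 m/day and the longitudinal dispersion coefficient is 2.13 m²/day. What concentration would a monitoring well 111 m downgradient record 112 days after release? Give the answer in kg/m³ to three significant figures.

0.0131 kg/m³

For an instantaneous plane source, C(x,t) = M/(n_e·A·√(4πDt)) · exp(−(x−vt)²/(4Dt)), with n_e·A the pore (flow) area.
Plume center vt = 1.06 × 112 = 118.72 m, so the well at 111 m is 7.72 m upgradient of the peak.
√(4πDt) = 54.75 m, giving peak height M/(n_e·A·√(4πDt)) = 101/(0.44 × 301 × 54.75) = 0.01393 kg/m³.
(x−vt)²/(4Dt) = (-7.72)²/(4 × 2.13 × 112) = 0.06246; exp(−0.06246) = 0.9395.
C = 0.01393 × 0.9395 = 0.0131 kg/m³.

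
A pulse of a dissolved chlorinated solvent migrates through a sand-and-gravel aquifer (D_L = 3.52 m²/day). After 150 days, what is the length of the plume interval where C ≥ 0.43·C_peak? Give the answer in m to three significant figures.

The plume is Gaussian with σ = √(2Dt) = √(2 × 3.52 × 150) = 32.50 m.
C/C_peak = exp(−Δx²/(2σ²)) = 0.43 ⇒ Δx = σ·√(−2 ln 0.43) = 32.50 × 1.299 = 42.22 m.
Width = 2Δx = 84.4 m.

84.4 m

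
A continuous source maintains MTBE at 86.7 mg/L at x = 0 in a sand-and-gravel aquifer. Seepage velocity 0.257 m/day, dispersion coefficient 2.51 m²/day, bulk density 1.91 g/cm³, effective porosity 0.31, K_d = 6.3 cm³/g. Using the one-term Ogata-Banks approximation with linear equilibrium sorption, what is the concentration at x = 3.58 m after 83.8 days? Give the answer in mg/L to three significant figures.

15.2 mg/L

Retardation factor R = 1 + ρ_b·K_d/n = 1 + 1.91 × 6.3/0.31 = 39.82.
Sorption retards both mechanisms: v_R = v/R = 0.006454 m/day, D_R = D/R = 0.06303 m²/day.
v_R·t = 0.006454 × 83.8 = 0.5408452 m; 2√(D_R t) = 4.596 m; argument = (3.58 − 0.5408452)/4.596 = 0.6613.
C = C₀ × ½·erfc(0.6613) = 86.7 × 0.1748 = 15.2 mg/L.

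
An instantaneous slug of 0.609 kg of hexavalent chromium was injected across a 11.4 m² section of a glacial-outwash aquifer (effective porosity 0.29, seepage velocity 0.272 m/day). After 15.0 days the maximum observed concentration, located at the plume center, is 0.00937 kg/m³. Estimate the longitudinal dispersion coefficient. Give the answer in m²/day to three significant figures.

At the plume center C_max = M/(n_e·A·√(4πDt)), so D = M²/(4πt·(n_e·A·C_max)²).
n_e·A·C_max = 0.29 × 11.4 × 0.00937 = 0.03098 kg/m.
D = 0.609²/(4π × 15.0 × 0.03098²) = 2.05 m²/day.

2.05 m²/day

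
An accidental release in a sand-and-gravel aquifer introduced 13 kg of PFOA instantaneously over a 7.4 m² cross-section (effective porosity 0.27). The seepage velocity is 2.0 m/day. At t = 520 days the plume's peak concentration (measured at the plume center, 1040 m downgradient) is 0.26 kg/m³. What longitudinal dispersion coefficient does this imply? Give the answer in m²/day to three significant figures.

At the plume center C_max = M/(n_e·A·√(4πDt)), so D = M²/(4πt·(n_e·A·C_max)²).
n_e·A·C_max = 0.27 × 7.4 × 0.26 = 0.5195 kg/m.
D = 13²/(4π × 520 × 0.5195²) = 0.0958 m²/day.

0.0958 m²/day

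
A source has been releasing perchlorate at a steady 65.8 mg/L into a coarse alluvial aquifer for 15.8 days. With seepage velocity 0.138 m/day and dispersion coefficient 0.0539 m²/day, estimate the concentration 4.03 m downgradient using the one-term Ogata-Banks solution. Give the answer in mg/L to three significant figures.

5.15 mg/L

For a continuous step input, C/C₀ ≈ ½·erfc((x−vt)/(2√(Dt))).
vt = 0.138 × 15.8 = 2.1804 m and 2√(Dt) = 2√(0.0539 × 15.8) = 1.846 m.
Argument (x−vt)/(2√(Dt)) = (4.03 − 2.1804)/1.846 = 1.002; ½·erfc(1.002) = 0.07824.
C = 65.8 × 0.07824 = 5.15 mg/L.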